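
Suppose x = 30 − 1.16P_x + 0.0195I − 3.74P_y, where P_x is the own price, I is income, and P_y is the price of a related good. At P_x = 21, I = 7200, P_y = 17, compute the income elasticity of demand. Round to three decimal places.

x = 30 − 1.16(21) + 0.0195(7200) − 3.74(17) = 30 − 24.36 + 140.4 − 63.58 = 82.46.
∂x/∂I = +0.0195, so E_I = 0.0195·(7200/82.46) ≈ 1.703.
E_I > 1: normal good (luxury).

1.703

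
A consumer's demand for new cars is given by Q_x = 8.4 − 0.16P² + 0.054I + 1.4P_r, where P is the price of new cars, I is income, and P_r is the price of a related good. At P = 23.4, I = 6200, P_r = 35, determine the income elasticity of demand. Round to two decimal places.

Substituting, Q_x = 8.4 − 0.16(23.4)² + 0.054(6200) + 1.4(35) = 8.4 − 87.6096 + 334.8 + 49 = 304.5904.
∂Q_x/∂I = +0.054, so E_I = 0.054·(6200/304.5904) ≈ 1.10.
E_I > 1: normal good (luxury).

1.10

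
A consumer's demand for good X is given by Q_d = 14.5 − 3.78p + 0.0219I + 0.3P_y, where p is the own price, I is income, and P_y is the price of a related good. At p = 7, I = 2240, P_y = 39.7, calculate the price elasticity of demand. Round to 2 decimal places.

Substituting, Q_d = 14.5 − 3.78(7) + 0.0219(2240) + 0.3(39.7) = 14.5 − 26.46 + 49.056 + 11.91 = 49.006.
∂Q_d/∂p = −3.78, so E_p = (−3.78)·(7/49.006) ≈ -0.54.
|E_p| < 1: demand is inelastic.

-0.54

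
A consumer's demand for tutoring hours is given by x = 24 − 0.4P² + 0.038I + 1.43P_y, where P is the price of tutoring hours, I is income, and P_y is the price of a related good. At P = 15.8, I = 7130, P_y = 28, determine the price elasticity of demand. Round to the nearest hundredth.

Substituting, x = 24 − 0.4(15.8)² + 0.038(7130) + 1.43(28) = 24 − 99.856 + 270.94 + 40.04 = 235.124.
∂x/∂P = −2·0.4·P = -12.64, so E_p = -12.64·(15.8/235.124) ≈ -0.85.
|E_p| < 1: demand is inelastic.

-0.85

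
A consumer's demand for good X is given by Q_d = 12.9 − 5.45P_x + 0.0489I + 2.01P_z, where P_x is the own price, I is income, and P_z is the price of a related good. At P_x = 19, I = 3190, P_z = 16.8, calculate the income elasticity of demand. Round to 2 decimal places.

1.57

Substituting, Q_d = 12.9 − 5.45(19) + 0.0489(3190) + 2.01(16.8) = 12.9 − 103.55 + 155.991 + 33.768 = 99.109.
∂Q_d/∂I = +0.0489, so E_I = 0.0489·(3190/99.109) ≈ 1.57.
E_I > 1: normal good (luxury).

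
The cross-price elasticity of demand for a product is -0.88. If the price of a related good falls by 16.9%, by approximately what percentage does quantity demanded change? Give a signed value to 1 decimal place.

14.9

%ΔQ ≈ E × %ΔP_y = (-0.88) × (-16.9%) ≈ 14.9%.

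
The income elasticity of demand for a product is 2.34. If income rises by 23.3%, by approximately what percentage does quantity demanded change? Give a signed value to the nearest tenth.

54.5

%ΔQ ≈ E × %ΔI = (2.34) × (23.3%) ≈ 54.5%.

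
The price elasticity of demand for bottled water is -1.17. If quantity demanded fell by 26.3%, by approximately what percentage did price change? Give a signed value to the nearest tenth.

22.5

%ΔQ ≈ E × %ΔP ⇒ %ΔP = %ΔQ / E = (-26.3%)/(-1.17) ≈ 22.5%.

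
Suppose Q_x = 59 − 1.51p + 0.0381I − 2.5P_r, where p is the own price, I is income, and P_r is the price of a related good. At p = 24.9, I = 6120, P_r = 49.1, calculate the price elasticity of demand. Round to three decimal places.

At the given point, Q_x = 59 − 1.51(24.9) + 0.0381(6120) − 2.5(49.1) = 59 − 37.599 + 233.172 − 122.75 = 131.823.
∂Q_x/∂p = −1.51, so E_p = (−1.51)·(24.9/131.823) ≈ -0.285.
|E_p| < 1: demand is inelastic.

-0.285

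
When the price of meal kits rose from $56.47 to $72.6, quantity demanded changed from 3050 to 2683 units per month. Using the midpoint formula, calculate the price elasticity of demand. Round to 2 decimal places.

%Δq = (2683 − 3050)/[(3050 + 2683)/2] = -367/2866.5 ≈ -0.1280.
%Δp = (72.6 − 56.47)/[(56.47 + 72.6)/2] = 16.13/64.535 ≈ 0.2499.
Arc elasticity E = %Δq/%Δp ≈ -0.1280/0.2499 ≈ -0.51.
|E| < 1: demand is inelastic over this range.

-0.51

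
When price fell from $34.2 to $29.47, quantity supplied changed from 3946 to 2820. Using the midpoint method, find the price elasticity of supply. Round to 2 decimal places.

2.24

%ΔQ = (2820 − 3946)/[(3946 + 2820)/2] = -1126/3383 ≈ -0.3328.
%Δp = (29.47 − 34.2)/[(34.2 + 29.47)/2] = -4.73/31.835 ≈ -0.1486.
Arc elasticity E = %ΔQ/%Δp ≈ -0.3328/-0.1486 ≈ 2.24.
|E| > 1: supply is elastic over this range.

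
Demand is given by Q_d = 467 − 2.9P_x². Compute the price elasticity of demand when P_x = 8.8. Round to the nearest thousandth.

At P_x = 8.8, Q_d = 242.424.
dQ_d/dP_x = −2·2.9·P_x = −51.04.
Point elasticity E = (dQ_d/dP_x)·(P_x/Q_d) = -51.04 × 8.8/242.424 ≈ -1.853.
|E| > 1, so demand is elastic at this price.

-1.853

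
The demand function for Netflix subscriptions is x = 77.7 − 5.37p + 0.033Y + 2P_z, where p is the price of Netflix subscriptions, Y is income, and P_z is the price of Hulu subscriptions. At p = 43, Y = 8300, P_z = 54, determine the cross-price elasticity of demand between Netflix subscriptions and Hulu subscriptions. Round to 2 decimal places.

0.47

First evaluate x: 77.7 − 5.37(43) + 0.033(8300) + 2(54) = 77.7 − 230.91 + 273.9 + 108 = 228.69.
∂x/∂P_z = +2, so E_xy = 2·(54/228.69) ≈ 0.47.
E_xy > 0: the goods are substitutes.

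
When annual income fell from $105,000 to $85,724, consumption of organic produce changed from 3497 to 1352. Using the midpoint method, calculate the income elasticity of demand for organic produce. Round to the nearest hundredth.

4.38

%ΔQ = (1352 − 3497)/[(3497+1352)/2] = -2145/2424.5 ≈ -0.8847.
%ΔI = (85,724 − 105,000)/[(105,000+85,724)/2] = -19276/95362 ≈ -0.2021.
E_I = %ΔQ/%ΔI ≈ 4.38.
E_I > 1: normal good (luxury).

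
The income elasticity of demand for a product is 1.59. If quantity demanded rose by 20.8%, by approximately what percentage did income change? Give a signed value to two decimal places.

%ΔQ ≈ E × %ΔI ⇒ %ΔI = %ΔQ / E = (20.8%)/(1.59) ≈ 13.08%.

13.08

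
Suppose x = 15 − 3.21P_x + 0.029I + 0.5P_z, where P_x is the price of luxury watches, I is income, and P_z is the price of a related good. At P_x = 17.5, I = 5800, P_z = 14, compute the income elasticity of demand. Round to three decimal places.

1.255

First evaluate x: 15 − 3.21(17.5) + 0.029(5800) + 0.5(14) = 15 − 56.175 + 168.2 + 7 = 134.025.
∂x/∂I = +0.029, so E_I = 0.029·(5800/134.025) ≈ 1.255.
E_I > 1: normal good (luxury).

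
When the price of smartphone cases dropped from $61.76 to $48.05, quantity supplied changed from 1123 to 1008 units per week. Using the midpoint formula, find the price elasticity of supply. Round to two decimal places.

%ΔQ = (1008 − 1123)/[(1123 + 1008)/2] = -115/1065.5 ≈ -0.1079.
%ΔP = (48.05 − 61.76)/[(61.76 + 48.05)/2] = -13.71/54.905 ≈ -0.2497.
Arc elasticity E = %ΔQ/%ΔP ≈ -0.1079/-0.2497 ≈ 0.43.
|E| < 1: supply is inelastic over this range.

0.43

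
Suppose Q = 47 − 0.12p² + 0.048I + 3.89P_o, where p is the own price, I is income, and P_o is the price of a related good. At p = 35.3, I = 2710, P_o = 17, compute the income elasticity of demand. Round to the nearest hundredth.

First evaluate Q: 47 − 0.12(35.3)² + 0.048(2710) + 3.89(17) = 47 − 149.5308 + 130.08 + 66.13 = 93.6792.
∂Q/∂I = +0.048, so E_I = 0.048·(2710/93.6792) ≈ 1.39.
E_I > 1: normal good (luxury).

1.39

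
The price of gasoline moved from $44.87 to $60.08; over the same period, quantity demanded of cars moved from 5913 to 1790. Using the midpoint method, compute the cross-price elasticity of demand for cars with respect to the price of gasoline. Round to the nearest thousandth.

-3.693

%ΔQ_x = (1790 − 5913)/[(5913+1790)/2] = -4123/3851.5 ≈ -1.0705.
%ΔP_y = (60.08 − 44.87)/[(44.87+60.08)/2] ≈ 0.2899.
E_xy = -1.0705/0.2899 ≈ -3.693.
E_xy < 0, so cars and gasoline are complements.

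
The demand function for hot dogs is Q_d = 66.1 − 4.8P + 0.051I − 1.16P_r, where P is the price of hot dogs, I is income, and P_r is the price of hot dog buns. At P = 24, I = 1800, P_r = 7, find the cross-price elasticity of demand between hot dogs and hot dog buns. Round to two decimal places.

-0.23

Evaluating quantity at (P, I, P_r) gives Q_d = 66.1 − 4.8(24) + 0.051(1800) − 1.16(7) = 66.1 − 115.2 + 91.8 − 8.12 = 34.58.
∂Q_d/∂P_r = −1.16, so E_xy = -1.16·(7/34.58) ≈ -0.23.
E_xy < 0: the goods are complements.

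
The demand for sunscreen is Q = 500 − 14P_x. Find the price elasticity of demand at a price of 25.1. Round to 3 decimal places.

-2.365

At P_x = 25.1, Q = 148.6.
dQ/dP_x = −14.
Point elasticity E = (dQ/dP_x)·(P_x/Q) = -14 × 25.1/148.6 ≈ -2.365.
|E| > 1, so demand is elastic at this price.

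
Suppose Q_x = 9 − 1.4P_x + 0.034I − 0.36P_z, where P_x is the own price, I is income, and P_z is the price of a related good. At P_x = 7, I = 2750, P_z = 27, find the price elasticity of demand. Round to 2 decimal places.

Q_x = 9 − 1.4(7) + 0.034(2750) − 0.36(27) = 9 − 9.8 + 93.5 − 9.72 = 82.98.
∂Q_x/∂P_x = −1.4, so E_p = (−1.4)·(7/82.98) ≈ -0.12.
|E_p| < 1: demand is inelastic.

-0.12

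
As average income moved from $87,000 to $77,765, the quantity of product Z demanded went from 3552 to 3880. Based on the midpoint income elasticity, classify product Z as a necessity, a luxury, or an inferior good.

%ΔQ = (3880 − 3552)/[(3552+3880)/2] = 328/3716 ≈ 0.0883.
%ΔY = (77,765 − 87,000)/[(87,000+77,765)/2] = -9235/82382.5 ≈ -0.1121.
E_I = %ΔQ/%ΔY ≈ -0.787.
E_I < 0: inferior good.

inferior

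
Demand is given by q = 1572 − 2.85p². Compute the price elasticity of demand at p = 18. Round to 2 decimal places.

At p = 18, q = 648.6.
dq/dp = −2·2.85·p = −102.6.
Point elasticity E = (dq/dp)·(p/q) = -102.6 × 18/648.6 ≈ -2.85.
|E| > 1, so demand is elastic at this price.

-2.85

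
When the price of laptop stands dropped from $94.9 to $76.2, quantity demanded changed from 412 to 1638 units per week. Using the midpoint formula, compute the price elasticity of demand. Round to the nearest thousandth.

-5.472

%Δq = (1638 − 412)/[(412 + 1638)/2] = 1226/1025 ≈ 1.1961.
%Δp = (76.2 − 94.9)/[(94.9 + 76.2)/2] = -18.7/85.55 ≈ -0.2186.
Arc elasticity E = %Δq/%Δp ≈ 1.1961/-0.2186 ≈ -5.472.
|E| > 1: demand is elastic over this range.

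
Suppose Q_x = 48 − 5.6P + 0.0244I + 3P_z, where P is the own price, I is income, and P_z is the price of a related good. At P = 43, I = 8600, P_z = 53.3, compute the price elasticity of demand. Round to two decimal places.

-1.36

Evaluating quantity at (P, I, P_z) gives Q_x = 48 − 5.6(43) + 0.0244(8600) + 3(53.3) = 48 − 240.8 + 209.84 + 159.9 = 176.94.
∂Q_x/∂P = −5.6, so E_p = (−5.6)·(43/176.94) ≈ -1.36.
|E_p| > 1: demand is elastic.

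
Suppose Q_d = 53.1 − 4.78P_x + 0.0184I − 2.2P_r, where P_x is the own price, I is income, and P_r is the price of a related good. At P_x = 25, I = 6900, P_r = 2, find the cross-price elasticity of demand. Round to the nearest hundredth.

At the given point, Q_d = 53.1 − 4.78(25) + 0.0184(6900) − 2.2(2) = 53.1 − 119.5 + 126.96 − 4.4 = 56.16.
∂Q_d/∂P_r = −2.2, so E_xy = -2.2·(2/56.16) ≈ -0.08.
E_xy < 0: the goods are complements.

-0.08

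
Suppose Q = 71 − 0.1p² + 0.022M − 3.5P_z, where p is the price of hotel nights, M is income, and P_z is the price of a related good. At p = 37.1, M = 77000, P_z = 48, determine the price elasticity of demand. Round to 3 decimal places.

At the given point, Q = 71 − 0.1(37.1)² + 0.022(77000) − 3.5(48) = 71 − 137.641 + 1694 − 168 = 1459.359.
∂Q/∂p = −2·0.1·p = -7.42, so E_p = -7.42·(37.1/1459.359) ≈ -0.189.
|E_p| < 1: demand is inelastic.

-0.189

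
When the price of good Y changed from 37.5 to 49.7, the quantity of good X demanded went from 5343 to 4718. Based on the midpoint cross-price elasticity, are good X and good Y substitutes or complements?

%ΔQ_x = (4718 − 5343)/[(5343+4718)/2] = -625/5030.5 ≈ -0.1242.
%ΔP_y = (49.7 − 37.5)/[(37.5+49.7)/2] ≈ 0.2798.
E_xy = -0.1242/0.2798 ≈ -0.444.
E_xy < 0, so the goods are complements.

complements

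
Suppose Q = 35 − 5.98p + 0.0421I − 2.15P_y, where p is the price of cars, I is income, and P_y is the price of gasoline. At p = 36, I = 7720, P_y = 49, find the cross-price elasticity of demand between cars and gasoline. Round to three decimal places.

Substituting, Q = 35 − 5.98(36) + 0.0421(7720) − 2.15(49) = 35 − 215.28 + 325.012 − 105.35 = 39.382.
∂Q/∂P_y = −2.15, so E_xy = -2.15·(49/39.382) ≈ -2.675.
E_xy < 0: the goods are complements.

-2.675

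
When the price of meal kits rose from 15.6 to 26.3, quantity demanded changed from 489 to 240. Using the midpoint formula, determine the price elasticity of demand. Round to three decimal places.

%ΔQ = (240 − 489)/[(489 + 240)/2] = -249/364.5 ≈ -0.6831.
%ΔP = (26.3 − 15.6)/[(15.6 + 26.3)/2] = 10.7/20.95 ≈ 0.5107.
Arc elasticity E = %ΔQ/%ΔP ≈ -0.6831/0.5107 ≈ -1.338.
|E| > 1: demand is elastic over this range.

-1.338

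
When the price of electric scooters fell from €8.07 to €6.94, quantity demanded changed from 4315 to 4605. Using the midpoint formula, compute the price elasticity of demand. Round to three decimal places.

-0.432

%Δq = (4605 − 4315)/[(4315 + 4605)/2] = 290/4460 ≈ 0.0650.
%ΔP = (6.94 − 8.07)/[(8.07 + 6.94)/2] = -1.13/7.505 ≈ -0.1506.
Arc elasticity E = %Δq/%ΔP ≈ 0.0650/-0.1506 ≈ -0.432.
|E| < 1: demand is inelastic over this range.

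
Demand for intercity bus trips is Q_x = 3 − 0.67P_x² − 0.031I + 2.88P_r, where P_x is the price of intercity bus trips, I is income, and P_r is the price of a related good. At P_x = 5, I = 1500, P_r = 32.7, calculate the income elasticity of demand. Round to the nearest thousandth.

-1.371

Substituting, Q_x = 3 − 0.67(5)² − 0.031(1500) + 2.88(32.7) = 3 − 16.75 − 46.5 + 94.176 = 33.926.
∂Q_x/∂I = −0.031, so E_I = -0.031·(1500/33.926) ≈ -1.371.
E_I < 0: inferior good.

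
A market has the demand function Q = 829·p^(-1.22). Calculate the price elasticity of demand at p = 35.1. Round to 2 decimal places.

For a Cobb–Douglas (constant-elasticity) form Q = A·p^α·…, the elasticity with respect to p equals the exponent α at every point.
Here the exponent on p is -1.22, so the price elasticity of demand is -1.22.

-1.22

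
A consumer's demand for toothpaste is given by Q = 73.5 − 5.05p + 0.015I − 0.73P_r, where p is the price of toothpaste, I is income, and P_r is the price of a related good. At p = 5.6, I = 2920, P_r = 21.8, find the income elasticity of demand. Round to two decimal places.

0.60

Q = 73.5 − 5.05(5.6) + 0.015(2920) − 0.73(21.8) = 73.5 − 28.28 + 43.8 − 15.914 = 73.106.
∂Q/∂I = +0.015, so E_I = 0.015·(2920/73.106) ≈ 0.60.
E_I ∈ (0,1): normal good (necessity).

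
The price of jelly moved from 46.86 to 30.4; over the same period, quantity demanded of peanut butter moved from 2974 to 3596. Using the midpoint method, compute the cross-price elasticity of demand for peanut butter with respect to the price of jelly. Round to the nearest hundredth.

%ΔQ_x = (3596 − 2974)/[(2974+3596)/2] = 622/3285 ≈ 0.1893.
%ΔP_y = (30.4 − 46.86)/[(46.86+30.4)/2] ≈ -0.4261.
E_xy = 0.1893/-0.4261 ≈ -0.44.
E_xy < 0, so peanut butter and jelly are complements.

-0.44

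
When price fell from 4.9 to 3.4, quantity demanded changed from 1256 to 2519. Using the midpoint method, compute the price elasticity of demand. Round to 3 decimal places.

%Δq = (2519 − 1256)/[(1256 + 2519)/2] = 1263/1887.5 ≈ 0.6691.
%Δp = (3.4 − 4.9)/[(4.9 + 3.4)/2] = -1.5/4.15 ≈ -0.3614.
Arc elasticity E = %Δq/%Δp ≈ 0.6691/-0.3614 ≈ -1.851.
|E| > 1: demand is elastic over this range.

-1.851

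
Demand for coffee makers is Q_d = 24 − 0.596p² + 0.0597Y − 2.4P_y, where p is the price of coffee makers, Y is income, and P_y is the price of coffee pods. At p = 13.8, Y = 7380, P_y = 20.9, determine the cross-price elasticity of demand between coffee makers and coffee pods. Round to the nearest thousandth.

Q_d = 24 − 0.596(13.8)² + 0.0597(7380) − 2.4(20.9) = 24 − 113.5022 + 440.586 − 50.16 = 300.9238.
∂Q_d/∂P_y = −2.4, so E_xy = -2.4·(20.9/300.9238) ≈ -0.167.
E_xy < 0: the goods are complements.

-0.167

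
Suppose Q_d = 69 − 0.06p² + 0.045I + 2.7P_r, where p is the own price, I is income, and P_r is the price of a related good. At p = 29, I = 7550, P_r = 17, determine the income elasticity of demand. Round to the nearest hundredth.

Evaluating quantity at (p, I, P_r) gives Q_d = 69 − 0.06(29)² + 0.045(7550) + 2.7(17) = 69 − 50.46 + 339.75 + 45.9 = 404.19.
∂Q_d/∂I = +0.045, so E_I = 0.045·(7550/404.19) ≈ 0.84.
E_I ∈ (0,1): normal good (necessity).

0.84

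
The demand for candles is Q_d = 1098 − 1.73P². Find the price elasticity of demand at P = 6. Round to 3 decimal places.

At P = 6, Q_d = 1035.72.
dQ_d/dP = −2·1.73·P = −20.76.
Point elasticity E = (dQ_d/dP)·(P/Q_d) = -20.76 × 6/1035.72 ≈ -0.120.
|E| < 1, so demand is inelastic at this price.

-0.120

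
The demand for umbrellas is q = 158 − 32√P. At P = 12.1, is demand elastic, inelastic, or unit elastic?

At P = 12.1, q = 46.6878.
dq/dP = −32/(2√P) = −32/(2·3.4785).
Point elasticity E = (dq/dP)·(P/q) = -4.5997 × 12.1/46.6878 ≈ -1.192.
|E| ≈ 1.192 > 1, so demand is elastic.

elastic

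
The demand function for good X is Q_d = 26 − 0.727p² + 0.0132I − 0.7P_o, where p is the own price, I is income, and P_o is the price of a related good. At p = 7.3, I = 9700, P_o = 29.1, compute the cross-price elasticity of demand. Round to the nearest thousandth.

-0.215

Evaluating quantity at (p, I, P_o) gives Q_d = 26 − 0.727(7.3)² + 0.0132(9700) − 0.7(29.1) = 26 − 38.7418 + 128.04 − 20.37 = 94.9282.
∂Q_d/∂P_o = −0.7, so E_xy = -0.7·(29.1/94.9282) ≈ -0.215.
E_xy < 0: the goods are complements.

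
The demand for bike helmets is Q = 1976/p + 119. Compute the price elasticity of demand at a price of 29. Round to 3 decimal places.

At p = 29, Q = 187.1379.
dQ/dp = −1976/p² = −2.3496.
Point elasticity E = (dQ/dp)·(p/Q) = -2.3496 × 29/187.1379 ≈ -0.364.
|E| < 1, so demand is inelastic at this price.

-0.364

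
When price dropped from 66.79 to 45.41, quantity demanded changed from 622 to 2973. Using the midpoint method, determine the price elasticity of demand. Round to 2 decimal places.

-3.43

%ΔQ = (2973 − 622)/[(622 + 2973)/2] = 2351/1797.5 ≈ 1.3079.
%ΔP = (45.41 − 66.79)/[(66.79 + 45.41)/2] = -21.38/56.1 ≈ -0.3811.
Arc elasticity E = %ΔQ/%ΔP ≈ 1.3079/-0.3811 ≈ -3.43.
|E| > 1: demand is elastic over this range.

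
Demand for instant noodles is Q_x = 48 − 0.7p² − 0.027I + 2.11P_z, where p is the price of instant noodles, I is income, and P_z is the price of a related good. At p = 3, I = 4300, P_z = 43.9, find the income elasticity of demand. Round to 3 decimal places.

Substituting, Q_x = 48 − 0.7(3)² − 0.027(4300) + 2.11(43.9) = 48 − 6.3 − 116.1 + 92.629 = 18.229.
∂Q_x/∂I = −0.027, so E_I = -0.027·(4300/18.229) ≈ -6.369.
E_I < 0: inferior good.

-6.369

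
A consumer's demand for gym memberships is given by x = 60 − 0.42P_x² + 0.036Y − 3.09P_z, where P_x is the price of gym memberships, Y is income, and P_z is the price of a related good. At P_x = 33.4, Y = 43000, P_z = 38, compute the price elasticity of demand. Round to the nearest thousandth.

-0.917

x = 60 − 0.42(33.4)² + 0.036(43000) − 3.09(38) = 60 − 468.5352 + 1548 − 117.42 = 1022.0448.
∂x/∂P_x = −2·0.42·P_x = -28.056, so E_p = -28.056·(33.4/1022.0448) ≈ -0.917.
|E_p| < 1: demand is inelastic.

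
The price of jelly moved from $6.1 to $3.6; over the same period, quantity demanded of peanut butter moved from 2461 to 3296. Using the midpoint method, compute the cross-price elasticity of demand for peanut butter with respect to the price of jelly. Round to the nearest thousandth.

%ΔQ_x = (3296 − 2461)/[(2461+3296)/2] = 835/2878.5 ≈ 0.2901.
%ΔP_y = (3.6 − 6.1)/[(6.1+3.6)/2] ≈ -0.5155.
E_xy = 0.2901/-0.5155 ≈ -0.563.
E_xy < 0, so peanut butter and jelly are complements.

-0.563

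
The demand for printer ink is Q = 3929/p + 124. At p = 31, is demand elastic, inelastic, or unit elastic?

At p = 31, Q = 250.7419.
dQ/dp = −3929/p² = −4.0884.
Point elasticity E = (dQ/dp)·(p/Q) = -4.0884 × 31/250.7419 ≈ -0.505.
|E| ≈ 0.505 < 1, so demand is inelastic.

inelastic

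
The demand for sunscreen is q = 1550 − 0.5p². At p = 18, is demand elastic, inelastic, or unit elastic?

At p = 18, q = 1388.
dq/dp = −2·0.5·p = −18.
Point elasticity E = (dq/dp)·(p/q) = -18 × 18/1388 ≈ -0.233.
|E| ≈ 0.233 < 1, so demand is inelastic.

inelastic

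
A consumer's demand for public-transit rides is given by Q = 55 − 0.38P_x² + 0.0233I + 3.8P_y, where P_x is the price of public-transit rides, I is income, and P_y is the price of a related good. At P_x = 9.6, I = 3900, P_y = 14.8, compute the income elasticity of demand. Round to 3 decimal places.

Evaluating quantity at (P_x, I, P_y) gives Q = 55 − 0.38(9.6)² + 0.0233(3900) + 3.8(14.8) = 55 − 35.0208 + 90.87 + 56.24 = 167.0892.
∂Q/∂I = +0.0233, so E_I = 0.0233·(3900/167.0892) ≈ 0.544.
E_I ∈ (0,1): normal good (necessity).

0.544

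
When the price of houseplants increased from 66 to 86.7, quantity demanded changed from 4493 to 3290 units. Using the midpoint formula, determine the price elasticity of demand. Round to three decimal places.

-1.140

%ΔQ = (3290 − 4493)/[(4493 + 3290)/2] = -1203/3891.5 ≈ -0.3091.
%Δp = (86.7 − 66)/[(66 + 86.7)/2] = 20.7/76.35 ≈ 0.2711.
Arc elasticity E = %ΔQ/%Δp ≈ -0.3091/0.2711 ≈ -1.140.
|E| > 1: demand is elastic over this range.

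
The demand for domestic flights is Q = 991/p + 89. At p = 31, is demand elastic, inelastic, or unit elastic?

inelastic

At p = 31, Q = 120.9677.
dQ/dp = −991/p² = −1.0312.
Point elasticity E = (dQ/dp)·(p/Q) = -1.0312 × 31/120.9677 ≈ -0.264.
|E| ≈ 0.264 < 1, so demand is inelastic.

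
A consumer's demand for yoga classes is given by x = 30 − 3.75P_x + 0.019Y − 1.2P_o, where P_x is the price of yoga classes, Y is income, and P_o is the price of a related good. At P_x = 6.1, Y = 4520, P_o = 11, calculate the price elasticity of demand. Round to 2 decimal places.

At the given point, x = 30 − 3.75(6.1) + 0.019(4520) − 1.2(11) = 30 − 22.875 + 85.88 − 13.2 = 79.805.
∂x/∂P_x = −3.75, so E_p = (−3.75)·(6.1/79.805) ≈ -0.29.
|E_p| < 1: demand is inelastic.

-0.29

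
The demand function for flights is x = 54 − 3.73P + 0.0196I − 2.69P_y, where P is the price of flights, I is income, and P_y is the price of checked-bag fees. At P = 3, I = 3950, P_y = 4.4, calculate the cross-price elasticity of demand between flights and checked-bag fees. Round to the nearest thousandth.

-0.109

Substituting, x = 54 − 3.73(3) + 0.0196(3950) − 2.69(4.4) = 54 − 11.19 + 77.42 − 11.836 = 108.394.
∂x/∂P_y = −2.69, so E_xy = -2.69·(4.4/108.394) ≈ -0.109.
E_xy < 0: the goods are complements.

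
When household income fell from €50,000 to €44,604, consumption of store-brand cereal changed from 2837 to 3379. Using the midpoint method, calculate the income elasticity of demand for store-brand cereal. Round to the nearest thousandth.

%ΔQ = (3379 − 2837)/[(2837+3379)/2] = 542/3108 ≈ 0.1744.
%ΔY = (44,604 − 50,000)/[(50,000+44,604)/2] = -5396/47302 ≈ -0.1141.
E_I = %ΔQ/%ΔY ≈ -1.529.
E_I < 0: inferior good.

-1.529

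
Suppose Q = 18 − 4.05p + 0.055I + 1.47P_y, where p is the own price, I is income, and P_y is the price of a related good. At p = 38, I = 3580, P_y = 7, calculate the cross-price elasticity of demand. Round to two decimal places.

Substituting, Q = 18 − 4.05(38) + 0.055(3580) + 1.47(7) = 18 − 153.9 + 196.9 + 10.29 = 71.29.
∂Q/∂P_y = +1.47, so E_xy = 1.47·(7/71.29) ≈ 0.14.
E_xy > 0: the goods are substitutes.

0.14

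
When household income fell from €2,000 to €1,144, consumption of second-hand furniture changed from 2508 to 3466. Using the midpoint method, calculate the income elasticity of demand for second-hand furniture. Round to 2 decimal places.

%ΔQ = (3466 − 2508)/[(2508+3466)/2] = 958/2987 ≈ 0.3207.
%ΔM = (1,144 − 2,000)/[(2,000+1,144)/2] = -856/1572 ≈ -0.5445.
E_I = %ΔQ/%ΔM ≈ -0.59.
E_I < 0: inferior good.

-0.59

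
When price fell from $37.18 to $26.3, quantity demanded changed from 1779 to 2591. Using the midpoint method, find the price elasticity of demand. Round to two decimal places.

-1.08

%Δq = (2591 − 1779)/[(1779 + 2591)/2] = 812/2185 ≈ 0.3716.
%ΔP = (26.3 − 37.18)/[(37.18 + 26.3)/2] = -10.88/31.74 ≈ -0.3428.
Arc elasticity E = %Δq/%ΔP ≈ 0.3716/-0.3428 ≈ -1.08.
|E| > 1: demand is elastic over this range.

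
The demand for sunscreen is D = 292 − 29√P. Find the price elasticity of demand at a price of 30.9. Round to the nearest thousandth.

At P = 30.9, D = 130.7955.
dD/dP = −29/(2√P) = −29/(2·5.5588).
Point elasticity E = (dD/dP)·(P/D) = -2.6085 × 30.9/130.7955 ≈ -0.616.
|E| < 1, so demand is inelastic at this price.

-0.616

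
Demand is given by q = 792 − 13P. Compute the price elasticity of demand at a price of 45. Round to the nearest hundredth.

-2.83

At P = 45, q = 207.
dq/dP = −13.
Point elasticity E = (dq/dP)·(P/q) = -13 × 45/207 ≈ -2.83.
|E| > 1, so demand is elastic at this price.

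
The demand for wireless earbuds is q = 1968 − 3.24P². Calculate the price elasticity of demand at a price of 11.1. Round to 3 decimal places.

At P = 11.1, q = 1568.7996.
dq/dP = −2·3.24·P = −71.928.
Point elasticity E = (dq/dP)·(P/q) = -71.928 × 11.1/1568.7996 ≈ -0.509.
|E| < 1, so demand is inelastic at this price.

-0.509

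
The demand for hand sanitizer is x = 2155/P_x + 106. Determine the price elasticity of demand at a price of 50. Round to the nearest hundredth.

-0.29

At P_x = 50, x = 149.1.
dx/dP_x = −2155/P_x² = −0.862.
Point elasticity E = (dx/dP_x)·(P_x/x) = -0.862 × 50/149.1 ≈ -0.29.
|E| < 1, so demand is inelastic at this price.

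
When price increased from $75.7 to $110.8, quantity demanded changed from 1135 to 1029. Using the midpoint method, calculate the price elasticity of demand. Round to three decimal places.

%ΔQ = (1029 − 1135)/[(1135 + 1029)/2] = -106/1082 ≈ -0.0980.
%Δp = (110.8 − 75.7)/[(75.7 + 110.8)/2] = 35.1/93.25 ≈ 0.3764.
Arc elasticity E = %ΔQ/%Δp ≈ -0.0980/0.3764 ≈ -0.260.
|E| < 1: demand is inelastic over this range.

-0.260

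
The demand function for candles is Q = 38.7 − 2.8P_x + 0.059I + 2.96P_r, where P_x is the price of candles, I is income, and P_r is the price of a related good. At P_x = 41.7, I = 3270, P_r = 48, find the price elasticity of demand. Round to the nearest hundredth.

Substituting, Q = 38.7 − 2.8(41.7) + 0.059(3270) + 2.96(48) = 38.7 − 116.76 + 192.93 + 142.08 = 256.95.
∂Q/∂P_x = −2.8, so E_p = (−2.8)·(41.7/256.95) ≈ -0.45.
|E_p| < 1: demand is inelastic.

-0.45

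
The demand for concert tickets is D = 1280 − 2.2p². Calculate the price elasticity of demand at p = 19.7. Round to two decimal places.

-4.01

At p = 19.7, D = 426.202.
dD/dp = −2·2.2·p = −86.68.
Point elasticity E = (dD/dp)·(p/D) = -86.68 × 19.7/426.202 ≈ -4.01.
|E| > 1, so demand is elastic at this price.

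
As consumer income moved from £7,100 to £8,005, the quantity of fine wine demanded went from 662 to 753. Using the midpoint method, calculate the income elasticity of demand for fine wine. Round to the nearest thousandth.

%ΔQ = (753 − 662)/[(662+753)/2] = 91/707.5 ≈ 0.1286.
%ΔM = (8,005 − 7,100)/[(7,100+8,005)/2] = 905/7552.5 ≈ 0.1198.
E_I = %ΔQ/%ΔM ≈ 1.073.
E_I > 1: normal good (luxury).

1.073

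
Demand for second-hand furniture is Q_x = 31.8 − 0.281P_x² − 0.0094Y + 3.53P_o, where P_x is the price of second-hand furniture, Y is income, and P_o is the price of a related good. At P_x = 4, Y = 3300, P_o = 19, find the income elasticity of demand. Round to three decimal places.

Substituting, Q_x = 31.8 − 0.281(4)² − 0.0094(3300) + 3.53(19) = 31.8 − 4.496 − 31.02 + 67.07 = 63.354.
∂Q_x/∂Y = −0.0094, so E_I = -0.0094·(3300/63.354) ≈ -0.490.
E_I < 0: inferior good.

-0.490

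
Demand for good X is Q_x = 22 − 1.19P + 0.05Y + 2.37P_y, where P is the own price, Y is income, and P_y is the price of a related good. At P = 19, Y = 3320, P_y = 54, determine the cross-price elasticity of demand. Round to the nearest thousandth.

0.436

At the given point, Q_x = 22 − 1.19(19) + 0.05(3320) + 2.37(54) = 22 − 22.61 + 166 + 127.98 = 293.37.
∂Q_x/∂P_y = +2.37, so E_xy = 2.37·(54/293.37) ≈ 0.436.
E_xy > 0: the goods are substitutes.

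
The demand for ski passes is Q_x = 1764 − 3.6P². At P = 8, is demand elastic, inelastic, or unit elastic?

inelastic

At P = 8, Q_x = 1533.6.
dQ_x/dP = −2·3.6·P = −57.6.
Point elasticity E = (dQ_x/dP)·(P/Q_x) = -57.6 × 8/1533.6 ≈ -0.300.
|E| ≈ 0.300 < 1, so demand is inelastic.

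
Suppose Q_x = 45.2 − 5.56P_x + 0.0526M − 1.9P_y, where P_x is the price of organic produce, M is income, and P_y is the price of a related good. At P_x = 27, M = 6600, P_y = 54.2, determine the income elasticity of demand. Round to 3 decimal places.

2.493

Substituting, Q_x = 45.2 − 5.56(27) + 0.0526(6600) − 1.9(54.2) = 45.2 − 150.12 + 347.16 − 102.98 = 139.26.
∂Q_x/∂M = +0.0526, so E_I = 0.0526·(6600/139.26) ≈ 2.493.
E_I > 1: normal good (luxury).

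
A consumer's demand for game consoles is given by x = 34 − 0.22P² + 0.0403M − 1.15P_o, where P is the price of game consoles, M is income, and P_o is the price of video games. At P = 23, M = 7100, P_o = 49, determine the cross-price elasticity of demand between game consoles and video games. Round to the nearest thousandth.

Evaluating quantity at (P, M, P_o) gives x = 34 − 0.22(23)² + 0.0403(7100) − 1.15(49) = 34 − 116.38 + 286.13 − 56.35 = 147.4.
∂x/∂P_o = −1.15, so E_xy = -1.15·(49/147.4) ≈ -0.382.
E_xy < 0: the goods are complements.

-0.382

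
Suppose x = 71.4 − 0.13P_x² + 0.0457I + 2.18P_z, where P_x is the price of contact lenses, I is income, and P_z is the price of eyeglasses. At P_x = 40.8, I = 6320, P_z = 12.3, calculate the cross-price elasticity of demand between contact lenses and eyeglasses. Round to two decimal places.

First evaluate x: 71.4 − 0.13(40.8)² + 0.0457(6320) + 2.18(12.3) = 71.4 − 216.4032 + 288.824 + 26.814 = 170.6348.
∂x/∂P_z = +2.18, so E_xy = 2.18·(12.3/170.6348) ≈ 0.16.
E_xy > 0: the goods are substitutes.

0.16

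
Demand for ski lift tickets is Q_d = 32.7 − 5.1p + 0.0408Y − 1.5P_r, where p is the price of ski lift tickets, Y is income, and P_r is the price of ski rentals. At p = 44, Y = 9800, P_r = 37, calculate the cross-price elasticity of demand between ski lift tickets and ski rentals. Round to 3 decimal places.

-0.364

First evaluate Q_d: 32.7 − 5.1(44) + 0.0408(9800) − 1.5(37) = 32.7 − 224.4 + 399.84 − 55.5 = 152.64.
∂Q_d/∂P_r = −1.5, so E_xy = -1.5·(37/152.64) ≈ -0.364.
E_xy < 0: the goods are complements.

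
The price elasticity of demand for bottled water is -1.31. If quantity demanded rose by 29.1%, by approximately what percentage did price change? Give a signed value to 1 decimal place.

-22.2

%ΔQ ≈ E × %ΔP ⇒ %ΔP = %ΔQ / E = (29.1%)/(-1.31) ≈ -22.2%.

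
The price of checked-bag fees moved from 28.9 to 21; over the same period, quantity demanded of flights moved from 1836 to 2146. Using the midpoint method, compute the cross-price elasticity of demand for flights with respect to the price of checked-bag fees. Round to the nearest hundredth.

%ΔQ_x = (2146 − 1836)/[(1836+2146)/2] = 310/1991 ≈ 0.1557.
%ΔP_y = (21 − 28.9)/[(28.9+21)/2] ≈ -0.3166.
E_xy = 0.1557/-0.3166 ≈ -0.49.
E_xy < 0, so flights and checked-bag fees are complements.

-0.49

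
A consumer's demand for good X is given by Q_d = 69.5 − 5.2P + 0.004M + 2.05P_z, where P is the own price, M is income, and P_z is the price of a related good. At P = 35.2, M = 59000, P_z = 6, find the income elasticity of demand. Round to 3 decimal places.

Evaluating quantity at (P, M, P_z) gives Q_d = 69.5 − 5.2(35.2) + 0.004(59000) + 2.05(6) = 69.5 − 183.04 + 236 + 12.3 = 134.76.
∂Q_d/∂M = +0.004, so E_I = 0.004·(59000/134.76) ≈ 1.751.
E_I > 1: normal good (luxury).

1.751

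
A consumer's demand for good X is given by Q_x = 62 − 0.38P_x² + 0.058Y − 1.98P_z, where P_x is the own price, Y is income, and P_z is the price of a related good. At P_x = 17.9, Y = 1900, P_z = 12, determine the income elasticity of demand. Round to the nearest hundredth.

4.13

At the given point, Q_x = 62 − 0.38(17.9)² + 0.058(1900) − 1.98(12) = 62 − 121.7558 + 110.2 − 23.76 = 26.6842.
∂Q_x/∂Y = +0.058, so E_I = 0.058·(1900/26.6842) ≈ 4.13.
E_I > 1: normal good (luxury).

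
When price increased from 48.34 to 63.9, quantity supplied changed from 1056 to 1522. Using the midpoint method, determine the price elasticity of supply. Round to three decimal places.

1.304

%ΔQ = (1522 − 1056)/[(1056 + 1522)/2] = 466/1289 ≈ 0.3615.
%Δp = (63.9 − 48.34)/[(48.34 + 63.9)/2] = 15.56/56.12 ≈ 0.2773.
Arc elasticity E = %ΔQ/%Δp ≈ 0.3615/0.2773 ≈ 1.304.
|E| > 1: supply is elastic over this range.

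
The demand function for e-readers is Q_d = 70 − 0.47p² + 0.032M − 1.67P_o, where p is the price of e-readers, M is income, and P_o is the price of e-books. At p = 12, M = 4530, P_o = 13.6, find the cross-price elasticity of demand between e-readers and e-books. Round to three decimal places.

-0.182

Substituting, Q_d = 70 − 0.47(12)² + 0.032(4530) − 1.67(13.6) = 70 − 67.68 + 144.96 − 22.712 = 124.568.
∂Q_d/∂P_o = −1.67, so E_xy = -1.67·(13.6/124.568) ≈ -0.182.
E_xy < 0: the goods are complements.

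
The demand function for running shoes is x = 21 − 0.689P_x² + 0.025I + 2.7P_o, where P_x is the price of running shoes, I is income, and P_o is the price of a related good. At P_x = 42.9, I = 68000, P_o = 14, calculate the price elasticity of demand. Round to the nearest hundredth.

-5.17

x = 21 − 0.689(42.9)² + 0.025(68000) + 2.7(14) = 21 − 1268.0425 + 1700 + 37.8 = 490.7575.
∂x/∂P_x = −2·0.689·P_x = -59.1162, so E_p = -59.1162·(42.9/490.7575) ≈ -5.17.
|E_p| > 1: demand is elastic.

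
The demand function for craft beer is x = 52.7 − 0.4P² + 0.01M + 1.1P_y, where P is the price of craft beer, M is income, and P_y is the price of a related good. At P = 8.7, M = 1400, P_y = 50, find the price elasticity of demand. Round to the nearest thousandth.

-0.662

Evaluating quantity at (P, M, P_y) gives x = 52.7 − 0.4(8.7)² + 0.01(1400) + 1.1(50) = 52.7 − 30.276 + 14 + 55 = 91.424.
∂x/∂P = −2·0.4·P = -6.96, so E_p = -6.96·(8.7/91.424) ≈ -0.662.
|E_p| < 1: demand is inelastic.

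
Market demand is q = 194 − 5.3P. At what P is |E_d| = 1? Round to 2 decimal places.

For linear demand q = a − bP, E = −bP/(a − bP). |E| = 1 ⇒ bP = a − bP ⇒ P = a/(2b).
P = 194/(2·5.3) ≈ 18.30.

18.30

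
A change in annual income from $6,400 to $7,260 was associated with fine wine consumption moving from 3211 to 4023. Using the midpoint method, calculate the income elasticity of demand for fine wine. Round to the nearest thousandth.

%ΔQ = (4023 − 3211)/[(3211+4023)/2] = 812/3617 ≈ 0.2245.
%ΔM = (7,260 − 6,400)/[(6,400+7,260)/2] = 860/6830 ≈ 0.1259.
E_I = %ΔQ/%ΔM ≈ 1.783.
E_I > 1: normal good (luxury).

1.783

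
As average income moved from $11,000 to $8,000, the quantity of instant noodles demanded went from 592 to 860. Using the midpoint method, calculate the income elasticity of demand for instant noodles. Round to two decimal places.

%ΔQ = (860 − 592)/[(592+860)/2] = 268/726 ≈ 0.3691.
%ΔY = (8,000 − 11,000)/[(11,000+8,000)/2] = -3000/9500 ≈ -0.3158.
E_I = %ΔQ/%ΔY ≈ -1.17.
E_I < 0: inferior good.

-1.17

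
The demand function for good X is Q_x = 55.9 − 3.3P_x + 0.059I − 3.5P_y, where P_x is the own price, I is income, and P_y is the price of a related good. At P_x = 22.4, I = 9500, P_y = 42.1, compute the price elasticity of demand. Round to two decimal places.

-0.19

At the given point, Q_x = 55.9 − 3.3(22.4) + 0.059(9500) − 3.5(42.1) = 55.9 − 73.92 + 560.5 − 147.35 = 395.13.
∂Q_x/∂P_x = −3.3, so E_p = (−3.3)·(22.4/395.13) ≈ -0.19.
|E_p| < 1: demand is inelastic.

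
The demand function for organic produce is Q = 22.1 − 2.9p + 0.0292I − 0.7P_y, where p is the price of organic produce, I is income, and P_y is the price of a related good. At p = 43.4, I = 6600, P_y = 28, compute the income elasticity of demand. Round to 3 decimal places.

At the given point, Q = 22.1 − 2.9(43.4) + 0.0292(6600) − 0.7(28) = 22.1 − 125.86 + 192.72 − 19.6 = 69.36.
∂Q/∂I = +0.0292, so E_I = 0.0292·(6600/69.36) ≈ 2.779.
E_I > 1: normal good (luxury).

2.779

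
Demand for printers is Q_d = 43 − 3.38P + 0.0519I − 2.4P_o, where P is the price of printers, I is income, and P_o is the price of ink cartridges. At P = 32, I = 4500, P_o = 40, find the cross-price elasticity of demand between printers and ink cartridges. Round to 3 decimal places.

-1.326

First evaluate Q_d: 43 − 3.38(32) + 0.0519(4500) − 2.4(40) = 43 − 108.16 + 233.55 − 96 = 72.39.
∂Q_d/∂P_o = −2.4, so E_xy = -2.4·(40/72.39) ≈ -1.326.
E_xy < 0: the goods are complements.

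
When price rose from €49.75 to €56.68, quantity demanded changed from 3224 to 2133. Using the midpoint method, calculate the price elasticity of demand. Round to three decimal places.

-3.128

%Δq = (2133 − 3224)/[(3224 + 2133)/2] = -1091/2678.5 ≈ -0.4073.
%ΔP = (56.68 − 49.75)/[(49.75 + 56.68)/2] = 6.93/53.215 ≈ 0.1302.
Arc elasticity E = %Δq/%ΔP ≈ -0.4073/0.1302 ≈ -3.128.
|E| > 1: demand is elastic over this range.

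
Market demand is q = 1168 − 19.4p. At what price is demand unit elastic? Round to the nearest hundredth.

For linear demand q = a − bp, E = −bp/(a − bp). |E| = 1 ⇒ bp = a − bp ⇒ p = a/(2b).
p = 1168/(2·19.4) ≈ 30.10.

30.10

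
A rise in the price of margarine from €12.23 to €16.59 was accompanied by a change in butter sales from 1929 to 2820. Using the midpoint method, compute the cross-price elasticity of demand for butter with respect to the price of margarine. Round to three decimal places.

1.240

%ΔQ_x = (2820 − 1929)/[(1929+2820)/2] = 891/2374.5 ≈ 0.3752.
%ΔP_y = (16.59 − 12.23)/[(12.23+16.59)/2] ≈ 0.3026.
E_xy = 0.3752/0.3026 ≈ 1.240.
E_xy > 0, so butter and margarine are substitutes.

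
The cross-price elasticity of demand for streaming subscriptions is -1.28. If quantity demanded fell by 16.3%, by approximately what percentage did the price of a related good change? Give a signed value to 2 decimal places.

12.73

%ΔQ ≈ E × %ΔP_y ⇒ %ΔP_y = %ΔQ / E = (-16.3%)/(-1.28) ≈ 12.73%.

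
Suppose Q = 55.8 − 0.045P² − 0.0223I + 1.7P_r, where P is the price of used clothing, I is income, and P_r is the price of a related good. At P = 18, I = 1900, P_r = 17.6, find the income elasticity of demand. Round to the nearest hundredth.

-1.47

First evaluate Q: 55.8 − 0.045(18)² − 0.0223(1900) + 1.7(17.6) = 55.8 − 14.58 − 42.37 + 29.92 = 28.77.
∂Q/∂I = −0.0223, so E_I = -0.0223·(1900/28.77) ≈ -1.47.
E_I < 0: inferior good.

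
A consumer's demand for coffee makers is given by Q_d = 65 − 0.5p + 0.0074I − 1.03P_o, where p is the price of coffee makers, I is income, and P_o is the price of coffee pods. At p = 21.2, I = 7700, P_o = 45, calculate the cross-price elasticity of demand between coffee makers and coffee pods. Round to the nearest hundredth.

-0.71

Evaluating quantity at (p, I, P_o) gives Q_d = 65 − 0.5(21.2) + 0.0074(7700) − 1.03(45) = 65 − 10.6 + 56.98 − 46.35 = 65.03.
∂Q_d/∂P_o = −1.03, so E_xy = -1.03·(45/65.03) ≈ -0.71.
E_xy < 0: the goods are complements.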